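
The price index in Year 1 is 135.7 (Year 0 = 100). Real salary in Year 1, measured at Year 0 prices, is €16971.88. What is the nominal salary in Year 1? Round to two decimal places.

23030.84

Nominal = Real × (Index/100) = 16971.88 × (135.7/100)
        = 16971.88 × 1.357 = 23030.8412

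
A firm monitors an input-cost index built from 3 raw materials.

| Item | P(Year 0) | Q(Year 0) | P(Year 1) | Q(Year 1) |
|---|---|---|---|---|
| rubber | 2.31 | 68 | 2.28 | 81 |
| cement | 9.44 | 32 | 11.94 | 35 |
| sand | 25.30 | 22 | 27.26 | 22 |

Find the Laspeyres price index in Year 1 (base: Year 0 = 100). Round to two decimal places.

Laspeyres price index uses base-period quantities as weights.
ΣP(Year 1)·Q(Year 0) = 2.28×68 + 11.94×32 + 27.26×22 = 155.04 + 382.08 + 599.72 = 1136.84
ΣP(Year 0)·Q(Year 0) = 2.31×68 + 9.44×32 + 25.30×22 = 157.08 + 302.08 + 556.6 = 1015.76
Index = 1136.84 / 1015.76 × 100 = 111.9201

111.92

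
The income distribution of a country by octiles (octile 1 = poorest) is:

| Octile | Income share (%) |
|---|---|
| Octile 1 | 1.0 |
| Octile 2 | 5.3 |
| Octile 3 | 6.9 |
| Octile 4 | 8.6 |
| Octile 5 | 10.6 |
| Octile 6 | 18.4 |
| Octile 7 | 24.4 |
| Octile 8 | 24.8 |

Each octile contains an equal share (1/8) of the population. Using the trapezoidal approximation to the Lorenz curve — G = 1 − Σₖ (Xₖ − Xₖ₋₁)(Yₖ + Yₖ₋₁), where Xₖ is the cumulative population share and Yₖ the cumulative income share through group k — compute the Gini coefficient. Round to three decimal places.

0.373

Cumulative income shares Yₖ: 0.0100, 0.0630, 0.1320, 0.2180, 0.3240, 0.5080, 0.7520, 1.0000
Σ (Xₖ−Xₖ₋₁)(Yₖ+Yₖ₋₁) = (1/8)(0.0100+0.0000) + (1/8)(0.0630+0.0100) + (1/8)(0.1320+0.0630) + (1/8)(0.2180+0.1320) + (1/8)(0.3240+0.2180) + (1/8)(0.5080+0.3240) + (1/8)(0.7520+0.5080) + (1/8)(1.0000+0.7520)
  = 0.0013 + 0.0091 + 0.0244 + 0.0437 + 0.0678 + 0.1040 + 0.1575 + 0.2190 = 0.6268
G = 1 − 0.6268 = 0.3732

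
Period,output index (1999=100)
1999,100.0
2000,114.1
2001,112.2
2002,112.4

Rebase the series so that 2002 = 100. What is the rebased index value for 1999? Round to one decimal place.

Rebased(1999) = 100.0 / 112.4 × 100 = 88.9680

89.0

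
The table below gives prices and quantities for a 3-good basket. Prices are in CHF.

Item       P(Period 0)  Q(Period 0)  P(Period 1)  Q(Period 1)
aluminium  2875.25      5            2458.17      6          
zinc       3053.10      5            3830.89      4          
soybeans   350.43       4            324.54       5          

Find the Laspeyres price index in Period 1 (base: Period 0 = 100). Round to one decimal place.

Laspeyres price index uses base-period quantities as weights.
ΣP(Period 1)·Q(Period 0) = 2458.17×5 + 3830.89×5 + 324.54×4 = 12290.85 + 19154.45 + 1298.16 = 32743.46
ΣP(Period 0)·Q(Period 0) = 2875.25×5 + 3053.10×5 + 350.43×4 = 14376.25 + 15265.5 + 1401.72 = 31043.47
Index = 32743.46 / 31043.47 × 100 = 105.4762

105.5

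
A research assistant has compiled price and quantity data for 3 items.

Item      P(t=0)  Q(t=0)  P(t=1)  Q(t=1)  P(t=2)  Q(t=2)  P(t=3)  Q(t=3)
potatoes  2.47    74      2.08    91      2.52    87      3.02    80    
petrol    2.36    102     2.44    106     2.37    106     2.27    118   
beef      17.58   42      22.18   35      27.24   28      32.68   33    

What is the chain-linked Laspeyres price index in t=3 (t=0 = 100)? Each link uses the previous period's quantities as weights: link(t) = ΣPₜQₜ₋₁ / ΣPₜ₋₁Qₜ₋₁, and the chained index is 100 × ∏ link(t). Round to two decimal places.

Link t=0→t=1:
ΣP(t=1)Q(t=0) = 2.08×74 + 2.44×102 + 22.18×42 = 153.92 + 248.88 + 931.56 = 1334.36
ΣP(t=0)Q(t=0) = 2.47×74 + 2.36×102 + 17.58×42 = 182.78 + 240.72 + 738.36 = 1161.86
link = 1334.36/1161.86 = 1.148469
Link t=1→t=2:
ΣP(t=2)Q(t=1) = 2.52×91 + 2.37×106 + 27.24×35 = 229.32 + 251.22 + 953.4 = 1433.94
ΣP(t=1)Q(t=1) = 2.08×91 + 2.44×106 + 22.18×35 = 189.28 + 258.64 + 776.3 = 1224.22
link = 1433.94/1224.22 = 1.171309
Link t=2→t=3:
ΣP(t=3)Q(t=2) = 3.02×87 + 2.27×106 + 32.68×28 = 262.74 + 240.62 + 915.04 = 1418.4
ΣP(t=2)Q(t=2) = 2.52×87 + 2.37×106 + 27.24×28 = 219.24 + 251.22 + 762.72 = 1233.18
link = 1418.4/1233.18 = 1.150197
Chained index = 100 × 1.148469 × 1.171309 × 1.150197 = 154.7259

154.73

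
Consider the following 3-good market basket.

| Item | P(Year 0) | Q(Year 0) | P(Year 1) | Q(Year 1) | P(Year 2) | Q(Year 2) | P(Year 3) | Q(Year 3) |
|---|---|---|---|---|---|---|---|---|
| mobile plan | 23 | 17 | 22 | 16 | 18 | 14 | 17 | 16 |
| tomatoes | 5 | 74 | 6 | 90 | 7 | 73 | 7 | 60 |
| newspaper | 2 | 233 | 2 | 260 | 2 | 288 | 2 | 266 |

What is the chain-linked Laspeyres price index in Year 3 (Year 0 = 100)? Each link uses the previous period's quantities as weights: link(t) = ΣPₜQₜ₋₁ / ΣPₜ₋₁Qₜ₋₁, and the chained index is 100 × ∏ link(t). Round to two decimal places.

105.46

Link Year 0→Year 1:
ΣP(Year 1)Q(Year 0) = 22×17 + 6×74 + 2×233 = 374 + 444 + 466 = 1284
ΣP(Year 0)Q(Year 0) = 23×17 + 5×74 + 2×233 = 391 + 370 + 466 = 1227
link = 1284/1227 = 1.046455
Link Year 1→Year 2:
ΣP(Year 2)Q(Year 1) = 18×16 + 7×90 + 2×260 = 288 + 630 + 520 = 1438
ΣP(Year 1)Q(Year 1) = 22×16 + 6×90 + 2×260 = 352 + 540 + 520 = 1412
link = 1438/1412 = 1.018414
Link Year 2→Year 3:
ΣP(Year 3)Q(Year 2) = 17×14 + 7×73 + 2×288 = 238 + 511 + 576 = 1325
ΣP(Year 2)Q(Year 2) = 18×14 + 7×73 + 2×288 = 252 + 511 + 576 = 1339
link = 1325/1339 = 0.989544
Chained index = 100 × 1.046455 × 1.018414 × 0.989544 = 105.4581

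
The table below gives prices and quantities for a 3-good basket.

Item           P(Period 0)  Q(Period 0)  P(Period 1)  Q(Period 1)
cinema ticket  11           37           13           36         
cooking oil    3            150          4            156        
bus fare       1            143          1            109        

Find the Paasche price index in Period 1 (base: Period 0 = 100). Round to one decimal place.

Paasche price index uses current-period quantities as weights.
ΣP(Period 1)·Q(Period 1) = 13×36 + 4×156 + 1×109 = 468 + 624 + 109 = 1201
ΣP(Period 0)·Q(Period 1) = 11×36 + 3×156 + 1×109 = 396 + 468 + 109 = 973
Index = 1201 / 973 × 100 = 123.4327

123.4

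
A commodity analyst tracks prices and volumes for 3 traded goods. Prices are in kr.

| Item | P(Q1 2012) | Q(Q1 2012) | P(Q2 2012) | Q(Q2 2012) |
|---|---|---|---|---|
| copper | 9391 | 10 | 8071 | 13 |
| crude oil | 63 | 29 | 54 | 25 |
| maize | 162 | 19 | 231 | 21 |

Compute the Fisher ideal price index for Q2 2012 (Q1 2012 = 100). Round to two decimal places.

87.58

Laspeyres component (base-period weights):
ΣP(Q2 2012)Q(Q1 2012) = 8071×10 + 54×29 + 231×19 = 80710 + 1566 + 4389 = 86665
ΣP(Q1 2012)Q(Q1 2012) = 9391×10 + 63×29 + 162×19 = 93910 + 1827 + 3078 = 98815
L = 86665 / 98815 × 100 = 87.7043
Paasche component (current-period weights):
ΣP(Q2 2012)Q(Q2 2012) = 8071×13 + 54×25 + 231×21 = 104923 + 1350 + 4851 = 111124
ΣP(Q1 2012)Q(Q2 2012) = 9391×13 + 63×25 + 162×21 = 122083 + 1575 + 3402 = 127060
P = 111124 / 127060 × 100 = 87.4579
Fisher = √(L × P) = √(87.7043 × 87.4579) = 87.5810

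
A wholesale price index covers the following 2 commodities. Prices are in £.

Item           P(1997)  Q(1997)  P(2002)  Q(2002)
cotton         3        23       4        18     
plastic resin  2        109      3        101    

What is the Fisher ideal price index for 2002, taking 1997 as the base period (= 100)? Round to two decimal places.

Laspeyres component (base-period weights):
ΣP(2002)Q(1997) = 4×23 + 3×109 = 92 + 327 = 419
ΣP(1997)Q(1997) = 3×23 + 2×109 = 69 + 218 = 287
L = 419 / 287 × 100 = 145.9930
Paasche component (current-period weights):
ΣP(2002)Q(2002) = 4×18 + 3×101 = 72 + 303 = 375
ΣP(1997)Q(2002) = 3×18 + 2×101 = 54 + 202 = 256
P = 375 / 256 × 100 = 146.4844
Fisher = √(L × P) = √(145.9930 × 146.4844) = 146.2385

146.24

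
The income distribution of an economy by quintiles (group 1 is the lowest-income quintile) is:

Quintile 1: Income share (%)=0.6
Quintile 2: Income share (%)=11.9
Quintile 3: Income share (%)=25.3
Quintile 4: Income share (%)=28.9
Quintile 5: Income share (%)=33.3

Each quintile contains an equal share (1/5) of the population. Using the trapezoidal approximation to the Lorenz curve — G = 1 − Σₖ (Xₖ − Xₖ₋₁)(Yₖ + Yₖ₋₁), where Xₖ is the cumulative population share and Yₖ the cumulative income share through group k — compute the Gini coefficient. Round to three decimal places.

Cumulative income shares Yₖ: 0.0060, 0.1250, 0.3780, 0.6670, 1.0000
Σ (Xₖ−Xₖ₋₁)(Yₖ+Yₖ₋₁) = (1/5)(0.0060+0.0000) + (1/5)(0.1250+0.0060) + (1/5)(0.3780+0.1250) + (1/5)(0.6670+0.3780) + (1/5)(1.0000+0.6670)
  = 0.0012 + 0.0262 + 0.1006 + 0.2090 + 0.3334 = 0.6704
G = 1 − 0.6704 = 0.3296

0.330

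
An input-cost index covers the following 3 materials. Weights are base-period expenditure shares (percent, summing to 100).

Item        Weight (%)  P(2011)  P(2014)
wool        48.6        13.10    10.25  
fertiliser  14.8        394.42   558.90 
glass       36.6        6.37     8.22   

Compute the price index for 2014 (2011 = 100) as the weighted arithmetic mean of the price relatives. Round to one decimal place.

wool: 48.6 × (10.25/13.10) = 48.6 × 0.782443 = 38.0267
fertiliser: 14.8 × (558.90/394.42) = 14.8 × 1.417017 = 20.9719
glass: 36.6 × (8.22/6.37) = 36.6 × 1.290424 = 47.2295
Index = Σ wᵢ·(p₁ᵢ/p₀ᵢ) = 38.0267 + 20.9719 + 47.2295 = 106.2281

106.2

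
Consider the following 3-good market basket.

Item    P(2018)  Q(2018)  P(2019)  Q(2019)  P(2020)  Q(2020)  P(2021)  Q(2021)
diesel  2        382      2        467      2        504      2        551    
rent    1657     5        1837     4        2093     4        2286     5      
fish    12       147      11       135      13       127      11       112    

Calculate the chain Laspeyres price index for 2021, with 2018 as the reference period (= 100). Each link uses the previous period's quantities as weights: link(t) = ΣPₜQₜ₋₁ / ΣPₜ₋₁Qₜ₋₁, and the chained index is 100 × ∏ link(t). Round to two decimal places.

126.82

Link 2018→2019:
ΣP(2019)Q(2018) = 2×382 + 1837×5 + 11×147 = 764 + 9185 + 1617 = 11566
ΣP(2018)Q(2018) = 2×382 + 1657×5 + 12×147 = 764 + 8285 + 1764 = 10813
link = 11566/10813 = 1.069638
Link 2019→2020:
ΣP(2020)Q(2019) = 2×467 + 2093×4 + 13×135 = 934 + 8372 + 1755 = 11061
ΣP(2019)Q(2019) = 2×467 + 1837×4 + 11×135 = 934 + 7348 + 1485 = 9767
link = 11061/9767 = 1.132487
Link 2020→2021:
ΣP(2021)Q(2020) = 2×504 + 2286×4 + 11×127 = 1008 + 9144 + 1397 = 11549
ΣP(2020)Q(2020) = 2×504 + 2093×4 + 13×127 = 1008 + 8372 + 1651 = 11031
link = 11549/11031 = 1.046959
Chained index = 100 × 1.069638 × 1.132487 × 1.046959 = 126.8235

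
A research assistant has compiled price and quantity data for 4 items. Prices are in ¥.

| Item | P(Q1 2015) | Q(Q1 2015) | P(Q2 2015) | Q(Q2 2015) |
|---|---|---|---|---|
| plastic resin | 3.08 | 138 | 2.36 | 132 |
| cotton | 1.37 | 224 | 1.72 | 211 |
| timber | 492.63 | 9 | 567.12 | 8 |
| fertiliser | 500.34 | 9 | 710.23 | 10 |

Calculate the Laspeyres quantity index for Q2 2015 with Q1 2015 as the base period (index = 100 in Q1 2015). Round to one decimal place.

99.7

Laspeyres quantity index uses base-period prices as weights.
ΣP(Q1 2015)·Q(Q2 2015) = 3.08×132 + 1.37×211 + 492.63×8 + 500.34×10 = 406.56 + 289.07 + 3941.04 + 5003.4 = 9640.07
ΣP(Q1 2015)·Q(Q1 2015) = 3.08×138 + 1.37×224 + 492.63×9 + 500.34×9 = 425.04 + 306.88 + 4433.67 + 4503.06 = 9668.65
Index = 9640.07 / 9668.65 × 100 = 99.7044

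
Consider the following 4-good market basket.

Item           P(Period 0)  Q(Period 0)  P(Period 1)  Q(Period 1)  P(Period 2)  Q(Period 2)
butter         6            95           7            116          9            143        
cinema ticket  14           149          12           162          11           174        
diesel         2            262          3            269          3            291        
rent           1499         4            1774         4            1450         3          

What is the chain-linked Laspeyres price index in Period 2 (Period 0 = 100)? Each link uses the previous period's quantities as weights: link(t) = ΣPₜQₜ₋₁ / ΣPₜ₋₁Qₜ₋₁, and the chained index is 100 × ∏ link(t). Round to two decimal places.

99.68

Link Period 0→Period 1:
ΣP(Period 1)Q(Period 0) = 7×95 + 12×149 + 3×262 + 1774×4 = 665 + 1788 + 786 + 7096 = 10335
ΣP(Period 0)Q(Period 0) = 6×95 + 14×149 + 2×262 + 1499×4 = 570 + 2086 + 524 + 5996 = 9176
link = 10335/9176 = 1.126308
Link Period 1→Period 2:
ΣP(Period 2)Q(Period 1) = 9×116 + 11×162 + 3×269 + 1450×4 = 1044 + 1782 + 807 + 5800 = 9433
ΣP(Period 1)Q(Period 1) = 7×116 + 12×162 + 3×269 + 1774×4 = 812 + 1944 + 807 + 7096 = 10659
link = 9433/10659 = 0.884980
Chained index = 100 × 1.126308 × 0.884980 = 99.6760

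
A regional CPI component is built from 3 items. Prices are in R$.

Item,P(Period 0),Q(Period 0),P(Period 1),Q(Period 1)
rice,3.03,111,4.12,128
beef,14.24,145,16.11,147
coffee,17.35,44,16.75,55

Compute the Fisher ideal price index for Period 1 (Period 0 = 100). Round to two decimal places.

111.33

Laspeyres component (base-period weights):
ΣP(Period 1)Q(Period 0) = 4.12×111 + 16.11×145 + 16.75×44 = 457.32 + 2335.95 + 737 = 3530.27
ΣP(Period 0)Q(Period 0) = 3.03×111 + 14.24×145 + 17.35×44 = 336.33 + 2064.8 + 763.4 = 3164.53
L = 3530.27 / 3164.53 × 100 = 111.5575
Paasche component (current-period weights):
ΣP(Period 1)Q(Period 1) = 4.12×128 + 16.11×147 + 16.75×55 = 527.36 + 2368.17 + 921.25 = 3816.78
ΣP(Period 0)Q(Period 1) = 3.03×128 + 14.24×147 + 17.35×55 = 387.84 + 2093.28 + 954.25 = 3435.37
P = 3816.78 / 3435.37 × 100 = 111.1024
Fisher = √(L × P) = √(111.5575 × 111.1024) = 111.3297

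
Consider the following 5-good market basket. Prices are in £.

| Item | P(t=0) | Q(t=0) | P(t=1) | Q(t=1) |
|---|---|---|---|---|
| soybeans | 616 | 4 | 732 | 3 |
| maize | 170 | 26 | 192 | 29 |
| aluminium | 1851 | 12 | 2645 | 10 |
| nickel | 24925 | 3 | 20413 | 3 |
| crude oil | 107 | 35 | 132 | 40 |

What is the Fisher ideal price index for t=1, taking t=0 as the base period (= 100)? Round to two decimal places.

Laspeyres component (base-period weights):
ΣP(t=1)Q(t=0) = 732×4 + 192×26 + 2645×12 + 20413×3 + 132×35 = 2928 + 4992 + 31740 + 61239 + 4620 = 105519
ΣP(t=0)Q(t=0) = 616×4 + 170×26 + 1851×12 + 24925×3 + 107×35 = 2464 + 4420 + 22212 + 74775 + 3745 = 107616
L = 105519 / 107616 × 100 = 98.0514
Paasche component (current-period weights):
ΣP(t=1)Q(t=1) = 732×3 + 192×29 + 2645×10 + 20413×3 + 132×40 = 2196 + 5568 + 26450 + 61239 + 5280 = 100733
ΣP(t=0)Q(t=1) = 616×3 + 170×29 + 1851×10 + 24925×3 + 107×40 = 1848 + 4930 + 18510 + 74775 + 4280 = 104343
P = 100733 / 104343 × 100 = 96.5403
Fisher = √(L × P) = √(98.0514 × 96.5403) = 97.2929

97.29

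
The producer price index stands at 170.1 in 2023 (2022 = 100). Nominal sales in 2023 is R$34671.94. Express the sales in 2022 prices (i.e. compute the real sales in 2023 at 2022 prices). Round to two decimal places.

Real = Nominal ÷ (Index/100) = 34671.94 ÷ (170.1/100)
     = 34671.94 ÷ 1.701 = 20383.2687

20383.27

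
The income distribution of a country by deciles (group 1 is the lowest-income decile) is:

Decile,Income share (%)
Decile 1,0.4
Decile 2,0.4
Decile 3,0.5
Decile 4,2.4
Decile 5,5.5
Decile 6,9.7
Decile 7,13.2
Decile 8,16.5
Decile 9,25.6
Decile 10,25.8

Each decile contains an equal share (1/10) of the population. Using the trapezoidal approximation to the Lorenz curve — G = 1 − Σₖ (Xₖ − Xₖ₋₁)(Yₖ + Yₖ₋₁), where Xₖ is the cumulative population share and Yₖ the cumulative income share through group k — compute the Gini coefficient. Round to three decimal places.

0.522

Cumulative income shares Yₖ: 0.0040, 0.0080, 0.0130, 0.0370, 0.0920, 0.1890, 0.3210, 0.4860, 0.7420, 1.0000
Σ (Xₖ−Xₖ₋₁)(Yₖ+Yₖ₋₁) = (1/10)(0.0040+0.0000) + (1/10)(0.0080+0.0040) + (1/10)(0.0130+0.0080) + (1/10)(0.0370+0.0130) + (1/10)(0.0920+0.0370) + (1/10)(0.1890+0.0920) + (1/10)(0.3210+0.1890) + (1/10)(0.4860+0.3210) + (1/10)(0.7420+0.4860) + (1/10)(1.0000+0.7420)
  = 0.0004 + 0.0012 + 0.0021 + 0.0050 + 0.0129 + 0.0281 + 0.0510 + 0.0807 + 0.1228 + 0.1742 = 0.4784
G = 1 − 0.4784 = 0.5216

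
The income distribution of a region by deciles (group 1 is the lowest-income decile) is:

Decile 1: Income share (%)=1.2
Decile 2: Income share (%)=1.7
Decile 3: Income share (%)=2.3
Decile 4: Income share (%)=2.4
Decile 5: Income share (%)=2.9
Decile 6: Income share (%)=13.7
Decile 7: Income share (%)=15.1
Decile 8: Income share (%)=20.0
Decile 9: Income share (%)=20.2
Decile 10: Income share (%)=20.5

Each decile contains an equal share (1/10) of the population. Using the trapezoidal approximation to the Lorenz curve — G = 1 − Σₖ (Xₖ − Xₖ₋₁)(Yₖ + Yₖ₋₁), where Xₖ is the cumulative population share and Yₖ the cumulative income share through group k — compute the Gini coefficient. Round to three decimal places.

Cumulative income shares Yₖ: 0.0120, 0.0290, 0.0520, 0.0760, 0.1050, 0.2420, 0.3930, 0.5930, 0.7950, 1.0000
Σ (Xₖ−Xₖ₋₁)(Yₖ+Yₖ₋₁) = (1/10)(0.0120+0.0000) + (1/10)(0.0290+0.0120) + (1/10)(0.0520+0.0290) + (1/10)(0.0760+0.0520) + (1/10)(0.1050+0.0760) + (1/10)(0.2420+0.1050) + (1/10)(0.3930+0.2420) + (1/10)(0.5930+0.3930) + (1/10)(0.7950+0.5930) + (1/10)(1.0000+0.7950)
  = 0.0012 + 0.0041 + 0.0081 + 0.0128 + 0.0181 + 0.0347 + 0.0635 + 0.0986 + 0.1388 + 0.1795 = 0.5594
G = 1 − 0.5594 = 0.4406

0.441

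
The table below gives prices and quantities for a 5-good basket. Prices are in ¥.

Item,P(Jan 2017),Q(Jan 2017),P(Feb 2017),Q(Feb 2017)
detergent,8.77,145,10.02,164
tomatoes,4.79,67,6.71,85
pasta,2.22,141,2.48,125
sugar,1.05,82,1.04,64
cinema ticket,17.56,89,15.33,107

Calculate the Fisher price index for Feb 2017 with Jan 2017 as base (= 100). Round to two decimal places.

Laspeyres component (base-period weights):
ΣP(Feb 2017)Q(Jan 2017) = 10.02×145 + 6.71×67 + 2.48×141 + 1.04×82 + 15.33×89 = 1452.9 + 449.57 + 349.68 + 85.28 + 1364.37 = 3701.8
ΣP(Jan 2017)Q(Jan 2017) = 8.77×145 + 4.79×67 + 2.22×141 + 1.05×82 + 17.56×89 = 1271.65 + 320.93 + 313.02 + 86.1 + 1562.84 = 3554.54
L = 3701.8 / 3554.54 × 100 = 104.1429
Paasche component (current-period weights):
ΣP(Feb 2017)Q(Feb 2017) = 10.02×164 + 6.71×85 + 2.48×125 + 1.04×64 + 15.33×107 = 1643.28 + 570.35 + 310 + 66.56 + 1640.31 = 4230.5
ΣP(Jan 2017)Q(Feb 2017) = 8.77×164 + 4.79×85 + 2.22×125 + 1.05×64 + 17.56×107 = 1438.28 + 407.15 + 277.5 + 67.2 + 1878.92 = 4069.05
P = 4230.5 / 4069.05 × 100 = 103.9678
Fisher = √(L × P) = √(104.1429 × 103.9678) = 104.0553

104.06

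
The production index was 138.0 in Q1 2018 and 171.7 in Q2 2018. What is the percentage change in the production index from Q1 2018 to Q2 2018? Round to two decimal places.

Change = (171.7 − 138.0) / 138.0 × 100
       = 33.7 / 138.0 × 100 = 24.4203%

24.42%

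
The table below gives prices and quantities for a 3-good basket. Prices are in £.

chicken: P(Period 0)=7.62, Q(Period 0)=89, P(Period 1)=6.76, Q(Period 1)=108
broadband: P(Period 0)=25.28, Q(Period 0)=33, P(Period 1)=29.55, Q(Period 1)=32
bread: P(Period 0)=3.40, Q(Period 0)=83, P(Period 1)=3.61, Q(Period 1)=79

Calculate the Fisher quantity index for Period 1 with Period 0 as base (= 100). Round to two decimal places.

105.20

Laspeyres component (base-period weights):
ΣP(Period 0)Q(Period 1) = 7.62×108 + 25.28×32 + 3.40×79 = 822.96 + 808.96 + 268.6 = 1900.52
ΣP(Period 0)Q(Period 0) = 7.62×89 + 25.28×33 + 3.40×83 = 678.18 + 834.24 + 282.2 = 1794.62
L = 1900.52 / 1794.62 × 100 = 105.9010
Paasche component (current-period weights):
ΣP(Period 1)Q(Period 1) = 6.76×108 + 29.55×32 + 3.61×79 = 730.08 + 945.6 + 285.19 = 1960.87
ΣP(Period 1)Q(Period 0) = 6.76×89 + 29.55×33 + 3.61×83 = 601.64 + 975.15 + 299.63 = 1876.42
P = 1960.87 / 1876.42 × 100 = 104.5006
Fisher = √(L × P) = √(105.9010 × 104.5006) = 105.1985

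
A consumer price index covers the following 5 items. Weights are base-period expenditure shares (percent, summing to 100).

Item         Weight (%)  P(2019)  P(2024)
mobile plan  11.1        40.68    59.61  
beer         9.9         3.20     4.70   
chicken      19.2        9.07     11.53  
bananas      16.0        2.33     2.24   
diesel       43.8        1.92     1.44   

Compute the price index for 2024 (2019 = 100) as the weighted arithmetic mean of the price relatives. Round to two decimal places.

mobile plan: 11.1 × (59.61/40.68) = 11.1 × 1.465339 = 16.2653
beer: 9.9 × (4.70/3.20) = 9.9 × 1.468750 = 14.5406
chicken: 19.2 × (11.53/9.07) = 19.2 × 1.271224 = 24.4075
bananas: 16.0 × (2.24/2.33) = 16.0 × 0.961373 = 15.3820
diesel: 43.8 × (1.44/1.92) = 43.8 × 0.750000 = 32.8500
Index = Σ wᵢ·(p₁ᵢ/p₀ᵢ) = 16.2653 + 14.5406 + 24.4075 + 15.3820 + 32.8500 = 103.4454

103.45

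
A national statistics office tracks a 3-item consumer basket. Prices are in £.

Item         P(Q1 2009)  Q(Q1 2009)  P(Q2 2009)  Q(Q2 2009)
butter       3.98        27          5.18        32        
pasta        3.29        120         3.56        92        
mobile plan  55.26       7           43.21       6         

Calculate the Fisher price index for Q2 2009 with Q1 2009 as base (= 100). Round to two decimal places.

98.30

Laspeyres component (base-period weights):
ΣP(Q2 2009)Q(Q1 2009) = 5.18×27 + 3.56×120 + 43.21×7 = 139.86 + 427.2 + 302.47 = 869.53
ΣP(Q1 2009)Q(Q1 2009) = 3.98×27 + 3.29×120 + 55.26×7 = 107.46 + 394.8 + 386.82 = 889.08
L = 869.53 / 889.08 × 100 = 97.8011
Paasche component (current-period weights):
ΣP(Q2 2009)Q(Q2 2009) = 5.18×32 + 3.56×92 + 43.21×6 = 165.76 + 327.52 + 259.26 = 752.54
ΣP(Q1 2009)Q(Q2 2009) = 3.98×32 + 3.29×92 + 55.26×6 = 127.36 + 302.68 + 331.56 = 761.6
P = 752.54 / 761.6 × 100 = 98.8104
Fisher = √(L × P) = √(97.8011 × 98.8104) = 98.3045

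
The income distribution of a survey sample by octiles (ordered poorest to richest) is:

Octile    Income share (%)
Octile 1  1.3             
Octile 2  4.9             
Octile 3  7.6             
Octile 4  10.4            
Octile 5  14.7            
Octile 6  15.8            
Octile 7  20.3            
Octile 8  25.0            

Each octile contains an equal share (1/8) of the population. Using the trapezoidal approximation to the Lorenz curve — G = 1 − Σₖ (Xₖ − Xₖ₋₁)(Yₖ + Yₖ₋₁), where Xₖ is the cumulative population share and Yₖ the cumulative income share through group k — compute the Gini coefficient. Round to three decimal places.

Cumulative income shares Yₖ: 0.0130, 0.0620, 0.1380, 0.2420, 0.3890, 0.5470, 0.7500, 1.0000
Σ (Xₖ−Xₖ₋₁)(Yₖ+Yₖ₋₁) = (1/8)(0.0130+0.0000) + (1/8)(0.0620+0.0130) + (1/8)(0.1380+0.0620) + (1/8)(0.2420+0.1380) + (1/8)(0.3890+0.2420) + (1/8)(0.5470+0.3890) + (1/8)(0.7500+0.5470) + (1/8)(1.0000+0.7500)
  = 0.0016 + 0.0094 + 0.0250 + 0.0475 + 0.0789 + 0.1170 + 0.1621 + 0.2188 = 0.6603
G = 1 − 0.6603 = 0.3397

0.340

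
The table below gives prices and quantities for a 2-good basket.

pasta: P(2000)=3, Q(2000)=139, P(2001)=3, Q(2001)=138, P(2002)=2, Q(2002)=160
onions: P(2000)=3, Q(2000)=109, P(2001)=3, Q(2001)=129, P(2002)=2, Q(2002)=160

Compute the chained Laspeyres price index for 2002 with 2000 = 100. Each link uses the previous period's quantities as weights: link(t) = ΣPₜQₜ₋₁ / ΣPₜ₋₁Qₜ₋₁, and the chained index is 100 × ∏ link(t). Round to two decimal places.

Link 2000→2001:
ΣP(2001)Q(2000) = 3×139 + 3×109 = 417 + 327 = 744
ΣP(2000)Q(2000) = 3×139 + 3×109 = 417 + 327 = 744
link = 744/744 = 1.000000
Link 2001→2002:
ΣP(2002)Q(2001) = 2×138 + 2×129 = 276 + 258 = 534
ΣP(2001)Q(2001) = 3×138 + 3×129 = 414 + 387 = 801
link = 534/801 = 0.666667
Chained index = 100 × 1.000000 × 0.666667 = 66.6667

66.67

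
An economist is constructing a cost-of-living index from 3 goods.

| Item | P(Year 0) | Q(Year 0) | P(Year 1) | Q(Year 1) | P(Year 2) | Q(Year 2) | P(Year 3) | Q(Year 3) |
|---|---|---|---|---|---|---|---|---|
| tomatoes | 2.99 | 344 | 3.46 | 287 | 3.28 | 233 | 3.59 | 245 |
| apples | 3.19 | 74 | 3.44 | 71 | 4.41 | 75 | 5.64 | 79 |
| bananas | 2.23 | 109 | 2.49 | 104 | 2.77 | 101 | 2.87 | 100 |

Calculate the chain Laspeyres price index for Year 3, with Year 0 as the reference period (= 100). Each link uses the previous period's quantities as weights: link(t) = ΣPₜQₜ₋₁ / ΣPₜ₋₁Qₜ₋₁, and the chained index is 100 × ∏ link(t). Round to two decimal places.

132.26

Link Year 0→Year 1:
ΣP(Year 1)Q(Year 0) = 3.46×344 + 3.44×74 + 2.49×109 = 1190.24 + 254.56 + 271.41 = 1716.21
ΣP(Year 0)Q(Year 0) = 2.99×344 + 3.19×74 + 2.23×109 = 1028.56 + 236.06 + 243.07 = 1507.69
link = 1716.21/1507.69 = 1.138304
Link Year 1→Year 2:
ΣP(Year 2)Q(Year 1) = 3.28×287 + 4.41×71 + 2.77×104 = 941.36 + 313.11 + 288.08 = 1542.55
ΣP(Year 1)Q(Year 1) = 3.46×287 + 3.44×71 + 2.49×104 = 993.02 + 244.24 + 258.96 = 1496.22
link = 1542.55/1496.22 = 1.030965
Link Year 2→Year 3:
ΣP(Year 3)Q(Year 2) = 3.59×233 + 5.64×75 + 2.87×101 = 836.47 + 423 + 289.87 = 1549.34
ΣP(Year 2)Q(Year 2) = 3.28×233 + 4.41×75 + 2.77×101 = 764.24 + 330.75 + 279.77 = 1374.76
link = 1549.34/1374.76 = 1.126989
Chained index = 100 × 1.138304 × 1.030965 × 1.126989 = 132.2580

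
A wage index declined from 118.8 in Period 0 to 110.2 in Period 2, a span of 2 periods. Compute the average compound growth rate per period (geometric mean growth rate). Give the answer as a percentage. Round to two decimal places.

-3.69%

Growth factor = (110.2/118.8)^(1/2) = (0.927609)^(1/2) = 0.963125
Growth rate = 0.963125 − 1 = -0.036875 = -3.6875%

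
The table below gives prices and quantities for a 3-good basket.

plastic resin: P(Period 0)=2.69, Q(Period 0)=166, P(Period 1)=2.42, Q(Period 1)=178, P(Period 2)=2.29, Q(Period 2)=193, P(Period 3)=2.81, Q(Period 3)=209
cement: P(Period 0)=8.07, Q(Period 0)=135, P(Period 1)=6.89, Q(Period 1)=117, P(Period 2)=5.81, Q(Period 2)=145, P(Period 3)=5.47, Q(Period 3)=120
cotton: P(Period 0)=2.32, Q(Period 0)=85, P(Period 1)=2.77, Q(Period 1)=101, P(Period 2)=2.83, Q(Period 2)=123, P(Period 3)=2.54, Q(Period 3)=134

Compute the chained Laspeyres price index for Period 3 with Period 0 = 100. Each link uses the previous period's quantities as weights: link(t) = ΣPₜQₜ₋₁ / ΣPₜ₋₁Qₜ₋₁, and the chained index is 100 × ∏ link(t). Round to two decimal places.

82.65

Link Period 0→Period 1:
ΣP(Period 1)Q(Period 0) = 2.42×166 + 6.89×135 + 2.77×85 = 401.72 + 930.15 + 235.45 = 1567.32
ΣP(Period 0)Q(Period 0) = 2.69×166 + 8.07×135 + 2.32×85 = 446.54 + 1089.45 + 197.2 = 1733.19
link = 1567.32/1733.19 = 0.904298
Link Period 1→Period 2:
ΣP(Period 2)Q(Period 1) = 2.29×178 + 5.81×117 + 2.83×101 = 407.62 + 679.77 + 285.83 = 1373.22
ΣP(Period 1)Q(Period 1) = 2.42×178 + 6.89×117 + 2.77×101 = 430.76 + 806.13 + 279.77 = 1516.66
link = 1373.22/1516.66 = 0.905424
Link Period 2→Period 3:
ΣP(Period 3)Q(Period 2) = 2.81×193 + 5.47×145 + 2.54×123 = 542.33 + 793.15 + 312.42 = 1647.9
ΣP(Period 2)Q(Period 2) = 2.29×193 + 5.81×145 + 2.83×123 = 441.97 + 842.45 + 348.09 = 1632.51
link = 1647.9/1632.51 = 1.009427
Chained index = 100 × 0.904298 × 0.905424 × 1.009427 = 82.6491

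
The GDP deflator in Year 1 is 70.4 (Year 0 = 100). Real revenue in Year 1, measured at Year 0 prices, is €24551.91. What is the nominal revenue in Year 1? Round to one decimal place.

17284.5

Nominal = Real × (Index/100) = 24551.91 × (70.4/100)
        = 24551.91 × 0.704 = 17284.5446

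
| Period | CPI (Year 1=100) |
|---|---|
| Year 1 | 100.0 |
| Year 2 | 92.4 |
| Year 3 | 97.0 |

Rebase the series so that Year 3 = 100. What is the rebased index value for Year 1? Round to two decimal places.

103.09

Rebased(Year 1) = 100.0 / 97.0 × 100 = 103.0928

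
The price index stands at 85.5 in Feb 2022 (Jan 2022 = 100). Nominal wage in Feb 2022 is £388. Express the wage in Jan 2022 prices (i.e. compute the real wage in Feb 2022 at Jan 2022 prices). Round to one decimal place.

Real = Nominal ÷ (Index/100) = 388 ÷ (85.5/100)
     = 388 ÷ 0.855 = 453.8012

453.8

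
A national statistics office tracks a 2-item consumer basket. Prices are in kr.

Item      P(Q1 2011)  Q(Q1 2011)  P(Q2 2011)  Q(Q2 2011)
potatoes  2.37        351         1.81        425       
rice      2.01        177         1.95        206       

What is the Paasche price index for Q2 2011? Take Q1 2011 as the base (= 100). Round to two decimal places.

Paasche price index uses current-period quantities as weights.
ΣP(Q2 2011)·Q(Q2 2011) = 1.81×425 + 1.95×206 = 769.25 + 401.7 = 1170.95
ΣP(Q1 2011)·Q(Q2 2011) = 2.37×425 + 2.01×206 = 1007.25 + 414.06 = 1421.31
Index = 1170.95 / 1421.31 × 100 = 82.3853

82.39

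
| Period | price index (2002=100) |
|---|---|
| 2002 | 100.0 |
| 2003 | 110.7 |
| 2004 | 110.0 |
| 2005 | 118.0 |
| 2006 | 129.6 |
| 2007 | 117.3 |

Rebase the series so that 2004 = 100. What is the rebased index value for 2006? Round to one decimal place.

Rebased(2006) = 129.6 / 110.0 × 100 = 117.8182

117.8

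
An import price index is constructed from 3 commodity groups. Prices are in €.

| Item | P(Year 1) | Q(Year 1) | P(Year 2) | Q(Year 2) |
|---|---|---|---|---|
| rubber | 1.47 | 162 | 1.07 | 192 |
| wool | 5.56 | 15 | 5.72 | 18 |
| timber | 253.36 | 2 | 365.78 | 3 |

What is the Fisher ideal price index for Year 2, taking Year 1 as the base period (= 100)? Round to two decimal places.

Laspeyres component (base-period weights):
ΣP(Year 2)Q(Year 1) = 1.07×162 + 5.72×15 + 365.78×2 = 173.34 + 85.8 + 731.56 = 990.7
ΣP(Year 1)Q(Year 1) = 1.47×162 + 5.56×15 + 253.36×2 = 238.14 + 83.4 + 506.72 = 828.26
L = 990.7 / 828.26 × 100 = 119.6122
Paasche component (current-period weights):
ΣP(Year 2)Q(Year 2) = 1.07×192 + 5.72×18 + 365.78×3 = 205.44 + 102.96 + 1097.34 = 1405.74
ΣP(Year 1)Q(Year 2) = 1.47×192 + 5.56×18 + 253.36×3 = 282.24 + 100.08 + 760.08 = 1142.4
P = 1405.74 / 1142.4 × 100 = 123.0515
Fisher = √(L × P) = √(119.6122 × 123.0515) = 121.3196

121.32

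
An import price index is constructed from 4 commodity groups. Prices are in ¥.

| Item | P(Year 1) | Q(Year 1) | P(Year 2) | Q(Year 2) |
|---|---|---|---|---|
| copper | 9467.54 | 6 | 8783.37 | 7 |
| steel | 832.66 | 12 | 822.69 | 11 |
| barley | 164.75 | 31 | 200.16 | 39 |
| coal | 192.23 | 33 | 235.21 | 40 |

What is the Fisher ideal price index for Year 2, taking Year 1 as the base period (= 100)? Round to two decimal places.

97.90

Laspeyres component (base-period weights):
ΣP(Year 2)Q(Year 1) = 8783.37×6 + 822.69×12 + 200.16×31 + 235.21×33 = 52700.22 + 9872.28 + 6204.96 + 7761.93 = 76539.39
ΣP(Year 1)Q(Year 1) = 9467.54×6 + 832.66×12 + 164.75×31 + 192.23×33 = 56805.24 + 9991.92 + 5107.25 + 6343.59 = 78248
L = 76539.39 / 78248 × 100 = 97.8164
Paasche component (current-period weights):
ΣP(Year 2)Q(Year 2) = 8783.37×7 + 822.69×11 + 200.16×39 + 235.21×40 = 61483.59 + 9049.59 + 7806.24 + 9408.4 = 87747.82
ΣP(Year 1)Q(Year 2) = 9467.54×7 + 832.66×11 + 164.75×39 + 192.23×40 = 66272.78 + 9159.26 + 6425.25 + 7689.2 = 89546.49
P = 87747.82 / 89546.49 × 100 = 97.9914
Fisher = √(L × P) = √(97.8164 × 97.9914) = 97.9038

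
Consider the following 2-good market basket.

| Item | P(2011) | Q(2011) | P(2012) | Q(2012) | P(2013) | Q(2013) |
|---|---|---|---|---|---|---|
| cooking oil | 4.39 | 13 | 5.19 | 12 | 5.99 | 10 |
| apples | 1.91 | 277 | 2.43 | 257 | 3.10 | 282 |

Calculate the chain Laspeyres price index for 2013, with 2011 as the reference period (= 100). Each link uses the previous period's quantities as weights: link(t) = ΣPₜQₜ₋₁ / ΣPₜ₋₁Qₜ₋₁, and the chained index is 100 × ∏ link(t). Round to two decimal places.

159.79

Link 2011→2012:
ΣP(2012)Q(2011) = 5.19×13 + 2.43×277 = 67.47 + 673.11 = 740.58
ΣP(2011)Q(2011) = 4.39×13 + 1.91×277 = 57.07 + 529.07 = 586.14
link = 740.58/586.14 = 1.263487
Link 2012→2013:
ΣP(2013)Q(2012) = 5.99×12 + 3.10×257 = 71.88 + 796.7 = 868.58
ΣP(2012)Q(2012) = 5.19×12 + 2.43×257 = 62.28 + 624.51 = 686.79
link = 868.58/686.79 = 1.264695
Chained index = 100 × 1.263487 × 1.264695 = 159.7925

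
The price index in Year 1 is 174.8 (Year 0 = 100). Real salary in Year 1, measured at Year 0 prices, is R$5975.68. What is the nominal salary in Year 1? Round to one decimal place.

Nominal = Real × (Index/100) = 5975.68 × (174.8/100)
        = 5975.68 × 1.748 = 10445.4886

10445.5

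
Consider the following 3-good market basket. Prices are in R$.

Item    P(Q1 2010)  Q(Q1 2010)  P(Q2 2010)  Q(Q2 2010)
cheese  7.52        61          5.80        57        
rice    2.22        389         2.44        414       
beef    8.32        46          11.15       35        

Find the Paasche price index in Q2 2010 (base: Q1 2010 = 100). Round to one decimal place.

105.6

Paasche price index uses current-period quantities as weights.
ΣP(Q2 2010)·Q(Q2 2010) = 5.80×57 + 2.44×414 + 11.15×35 = 330.6 + 1010.16 + 390.25 = 1731.01
ΣP(Q1 2010)·Q(Q2 2010) = 7.52×57 + 2.22×414 + 8.32×35 = 428.64 + 919.08 + 291.2 = 1638.92
Index = 1731.01 / 1638.92 × 100 = 105.6189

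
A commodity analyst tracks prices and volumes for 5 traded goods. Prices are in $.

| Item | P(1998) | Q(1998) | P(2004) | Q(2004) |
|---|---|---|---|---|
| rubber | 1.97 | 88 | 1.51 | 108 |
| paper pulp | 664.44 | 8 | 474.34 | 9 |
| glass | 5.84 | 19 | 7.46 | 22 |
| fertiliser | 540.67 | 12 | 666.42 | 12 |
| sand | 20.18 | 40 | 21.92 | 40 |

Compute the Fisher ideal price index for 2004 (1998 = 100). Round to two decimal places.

99.65

Laspeyres component (base-period weights):
ΣP(2004)Q(1998) = 1.51×88 + 474.34×8 + 7.46×19 + 666.42×12 + 21.92×40 = 132.88 + 3794.72 + 141.74 + 7997.04 + 876.8 = 12943.18
ΣP(1998)Q(1998) = 1.97×88 + 664.44×8 + 5.84×19 + 540.67×12 + 20.18×40 = 173.36 + 5315.52 + 110.96 + 6488.04 + 807.2 = 12895.08
L = 12943.18 / 12895.08 × 100 = 100.3730
Paasche component (current-period weights):
ΣP(2004)Q(2004) = 1.51×108 + 474.34×9 + 7.46×22 + 666.42×12 + 21.92×40 = 163.08 + 4269.06 + 164.12 + 7997.04 + 876.8 = 13470.1
ΣP(1998)Q(2004) = 1.97×108 + 664.44×9 + 5.84×22 + 540.67×12 + 20.18×40 = 212.76 + 5979.96 + 128.48 + 6488.04 + 807.2 = 13616.44
P = 13470.1 / 13616.44 × 100 = 98.9253
Fisher = √(L × P) = √(100.3730 × 98.9253) = 99.6465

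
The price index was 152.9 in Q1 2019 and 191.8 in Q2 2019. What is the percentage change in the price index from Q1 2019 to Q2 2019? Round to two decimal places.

Change = (191.8 − 152.9) / 152.9 × 100
       = 38.9 / 152.9 × 100 = 25.4415%

25.44%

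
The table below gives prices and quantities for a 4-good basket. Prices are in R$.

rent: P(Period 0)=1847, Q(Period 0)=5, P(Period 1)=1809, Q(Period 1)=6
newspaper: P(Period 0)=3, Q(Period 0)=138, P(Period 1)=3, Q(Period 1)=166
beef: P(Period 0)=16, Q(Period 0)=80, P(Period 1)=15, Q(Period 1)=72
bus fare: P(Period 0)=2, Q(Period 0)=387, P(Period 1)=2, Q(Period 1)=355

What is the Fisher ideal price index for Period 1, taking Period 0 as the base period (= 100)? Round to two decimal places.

97.73

Laspeyres component (base-period weights):
ΣP(Period 1)Q(Period 0) = 1809×5 + 3×138 + 15×80 + 2×387 = 9045 + 414 + 1200 + 774 = 11433
ΣP(Period 0)Q(Period 0) = 1847×5 + 3×138 + 16×80 + 2×387 = 9235 + 414 + 1280 + 774 = 11703
L = 11433 / 11703 × 100 = 97.6929
Paasche component (current-period weights):
ΣP(Period 1)Q(Period 1) = 1809×6 + 3×166 + 15×72 + 2×355 = 10854 + 498 + 1080 + 710 = 13142
ΣP(Period 0)Q(Period 1) = 1847×6 + 3×166 + 16×72 + 2×355 = 11082 + 498 + 1152 + 710 = 13442
P = 13142 / 13442 × 100 = 97.7682
Fisher = √(L × P) = √(97.6929 × 97.7682) = 97.7305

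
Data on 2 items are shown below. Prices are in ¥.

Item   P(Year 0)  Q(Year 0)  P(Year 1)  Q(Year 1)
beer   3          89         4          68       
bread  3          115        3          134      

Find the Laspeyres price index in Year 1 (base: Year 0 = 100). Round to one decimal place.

114.5

Laspeyres price index uses base-period quantities as weights.
ΣP(Year 1)·Q(Year 0) = 4×89 + 3×115 = 356 + 345 = 701
ΣP(Year 0)·Q(Year 0) = 3×89 + 3×115 = 267 + 345 = 612
Index = 701 / 612 × 100 = 114.5425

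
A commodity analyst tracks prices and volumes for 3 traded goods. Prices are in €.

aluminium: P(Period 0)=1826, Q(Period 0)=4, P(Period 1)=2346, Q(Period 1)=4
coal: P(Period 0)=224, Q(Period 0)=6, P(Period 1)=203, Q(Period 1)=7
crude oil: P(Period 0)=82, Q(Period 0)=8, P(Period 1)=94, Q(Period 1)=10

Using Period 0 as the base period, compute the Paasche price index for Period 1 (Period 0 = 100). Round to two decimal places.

Paasche price index uses current-period quantities as weights.
ΣP(Period 1)·Q(Period 1) = 2346×4 + 203×7 + 94×10 = 9384 + 1421 + 940 = 11745
ΣP(Period 0)·Q(Period 1) = 1826×4 + 224×7 + 82×10 = 7304 + 1568 + 820 = 9692
Index = 11745 / 9692 × 100 = 121.1824

121.18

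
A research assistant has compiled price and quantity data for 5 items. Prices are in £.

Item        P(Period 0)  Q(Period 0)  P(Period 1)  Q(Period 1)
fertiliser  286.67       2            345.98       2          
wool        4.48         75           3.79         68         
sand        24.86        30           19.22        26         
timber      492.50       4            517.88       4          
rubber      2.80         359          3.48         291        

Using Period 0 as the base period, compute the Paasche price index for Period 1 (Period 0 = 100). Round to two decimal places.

Paasche price index uses current-period quantities as weights.
ΣP(Period 1)·Q(Period 1) = 345.98×2 + 3.79×68 + 19.22×26 + 517.88×4 + 3.48×291 = 691.96 + 257.72 + 499.72 + 2071.52 + 1012.68 = 4533.6
ΣP(Period 0)·Q(Period 1) = 286.67×2 + 4.48×68 + 24.86×26 + 492.50×4 + 2.80×291 = 573.34 + 304.64 + 646.36 + 1970 + 814.8 = 4309.14
Index = 4533.6 / 4309.14 × 100 = 105.2089

105.21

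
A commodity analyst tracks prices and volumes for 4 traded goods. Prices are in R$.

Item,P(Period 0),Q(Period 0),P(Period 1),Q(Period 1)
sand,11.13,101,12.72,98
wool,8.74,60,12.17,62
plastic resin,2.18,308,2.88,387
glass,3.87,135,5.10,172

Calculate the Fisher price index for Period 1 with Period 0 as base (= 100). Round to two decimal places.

Laspeyres component (base-period weights):
ΣP(Period 1)Q(Period 0) = 12.72×101 + 12.17×60 + 2.88×308 + 5.10×135 = 1284.72 + 730.2 + 887.04 + 688.5 = 3590.46
ΣP(Period 0)Q(Period 0) = 11.13×101 + 8.74×60 + 2.18×308 + 3.87×135 = 1124.13 + 524.4 + 671.44 + 522.45 = 2842.42
L = 3590.46 / 2842.42 × 100 = 126.3170
Paasche component (current-period weights):
ΣP(Period 1)Q(Period 1) = 12.72×98 + 12.17×62 + 2.88×387 + 5.10×172 = 1246.56 + 754.54 + 1114.56 + 877.2 = 3992.86
ΣP(Period 0)Q(Period 1) = 11.13×98 + 8.74×62 + 2.18×387 + 3.87×172 = 1090.74 + 541.88 + 843.66 + 665.64 = 3141.92
P = 3992.86 / 3141.92 × 100 = 127.0834
Fisher = √(L × P) = √(126.3170 × 127.0834) = 126.6996

126.70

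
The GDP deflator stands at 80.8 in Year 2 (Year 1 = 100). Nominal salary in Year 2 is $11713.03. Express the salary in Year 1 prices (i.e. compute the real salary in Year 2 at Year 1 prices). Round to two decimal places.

14496.32

Real = Nominal ÷ (Index/100) = 11713.03 ÷ (80.8/100)
     = 11713.03 ÷ 0.808 = 14496.3243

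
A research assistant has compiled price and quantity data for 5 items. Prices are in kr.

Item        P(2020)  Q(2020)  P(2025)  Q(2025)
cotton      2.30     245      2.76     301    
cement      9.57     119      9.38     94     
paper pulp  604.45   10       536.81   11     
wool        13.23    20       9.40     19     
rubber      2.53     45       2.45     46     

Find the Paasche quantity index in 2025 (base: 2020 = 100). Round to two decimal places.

Paasche quantity index uses current-period prices as weights.
ΣP(2025)·Q(2025) = 2.76×301 + 9.38×94 + 536.81×11 + 9.40×19 + 2.45×46 = 830.76 + 881.72 + 5904.91 + 178.6 + 112.7 = 7908.69
ΣP(2025)·Q(2020) = 2.76×245 + 9.38×119 + 536.81×10 + 9.40×20 + 2.45×45 = 676.2 + 1116.22 + 5368.1 + 188 + 110.25 = 7458.77
Index = 7908.69 / 7458.77 × 100 = 106.0321

106.03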